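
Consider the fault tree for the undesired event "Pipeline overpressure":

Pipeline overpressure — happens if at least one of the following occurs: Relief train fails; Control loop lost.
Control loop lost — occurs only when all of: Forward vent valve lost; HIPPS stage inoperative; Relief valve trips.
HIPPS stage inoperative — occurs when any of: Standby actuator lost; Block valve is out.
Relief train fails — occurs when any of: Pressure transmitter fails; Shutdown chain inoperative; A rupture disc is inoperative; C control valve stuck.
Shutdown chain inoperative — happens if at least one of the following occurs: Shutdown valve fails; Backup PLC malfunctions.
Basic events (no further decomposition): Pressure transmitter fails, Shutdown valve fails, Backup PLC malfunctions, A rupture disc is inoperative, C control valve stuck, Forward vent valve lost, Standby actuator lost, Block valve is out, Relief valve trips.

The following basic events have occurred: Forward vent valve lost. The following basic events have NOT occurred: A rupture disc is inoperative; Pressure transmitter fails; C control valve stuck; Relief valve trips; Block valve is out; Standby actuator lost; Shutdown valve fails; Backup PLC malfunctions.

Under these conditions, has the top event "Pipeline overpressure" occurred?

Shutdown chain inoperative [OR]: Shutdown valve fails=not, Backup PLC malfunctions=not → no input occurs → does not occur.
Relief train fails [OR]: Pressure transmitter fails=not, Shutdown chain inoperative=not, A rupture disc is inoperative=not, C control valve stuck=not → no input occurs → does not occur.
HIPPS stage inoperative [OR]: Standby actuator lost=not, Block valve is out=not → no input occurs → does not occur.
Control loop lost [AND]: Forward vent valve lost=occurs, HIPPS stage inoperative=not, Relief valve trips=not → not all inputs occur → does not occur.
Pipeline overpressure [OR]: Relief train fails=not, Control loop lost=not → no input occurs → does not occur.

No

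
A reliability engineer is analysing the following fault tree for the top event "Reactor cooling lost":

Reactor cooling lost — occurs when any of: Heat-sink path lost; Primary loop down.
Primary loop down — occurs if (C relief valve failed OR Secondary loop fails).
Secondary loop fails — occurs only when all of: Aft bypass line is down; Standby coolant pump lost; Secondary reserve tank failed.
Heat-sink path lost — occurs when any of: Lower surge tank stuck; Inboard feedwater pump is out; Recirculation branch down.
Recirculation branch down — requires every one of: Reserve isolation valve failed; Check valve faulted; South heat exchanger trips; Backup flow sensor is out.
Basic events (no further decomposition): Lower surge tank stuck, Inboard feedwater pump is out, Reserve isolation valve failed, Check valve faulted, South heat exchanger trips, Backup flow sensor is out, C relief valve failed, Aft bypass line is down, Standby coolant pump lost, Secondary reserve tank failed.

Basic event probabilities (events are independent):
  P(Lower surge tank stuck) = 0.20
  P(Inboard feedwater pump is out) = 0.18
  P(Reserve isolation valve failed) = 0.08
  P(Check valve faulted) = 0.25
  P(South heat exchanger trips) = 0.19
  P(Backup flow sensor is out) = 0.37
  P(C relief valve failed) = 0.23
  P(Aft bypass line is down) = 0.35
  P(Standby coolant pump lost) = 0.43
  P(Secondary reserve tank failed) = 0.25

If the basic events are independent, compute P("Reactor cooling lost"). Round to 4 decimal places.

0.5146

P(Recirculation branch down) [AND] = 0.08 × 0.25 × 0.19 × 0.37 = 0.001406
P(Heat-sink path lost) [OR] = 1 − (1−0.20) × (1−0.18) × (1−0.001406) = 0.344922
P(Secondary loop fails) [AND] = 0.35 × 0.43 × 0.25 = 0.037625
P(Primary loop down) [OR] = 1 − (1−0.23) × (1−0.037625) = 0.258971
P(Reactor cooling lost) [OR] = 1 − (1−0.344922) × (1−0.258971) = 0.514568
Rounded to 4 decimal places: P(Reactor cooling lost) ≈ 0.5146.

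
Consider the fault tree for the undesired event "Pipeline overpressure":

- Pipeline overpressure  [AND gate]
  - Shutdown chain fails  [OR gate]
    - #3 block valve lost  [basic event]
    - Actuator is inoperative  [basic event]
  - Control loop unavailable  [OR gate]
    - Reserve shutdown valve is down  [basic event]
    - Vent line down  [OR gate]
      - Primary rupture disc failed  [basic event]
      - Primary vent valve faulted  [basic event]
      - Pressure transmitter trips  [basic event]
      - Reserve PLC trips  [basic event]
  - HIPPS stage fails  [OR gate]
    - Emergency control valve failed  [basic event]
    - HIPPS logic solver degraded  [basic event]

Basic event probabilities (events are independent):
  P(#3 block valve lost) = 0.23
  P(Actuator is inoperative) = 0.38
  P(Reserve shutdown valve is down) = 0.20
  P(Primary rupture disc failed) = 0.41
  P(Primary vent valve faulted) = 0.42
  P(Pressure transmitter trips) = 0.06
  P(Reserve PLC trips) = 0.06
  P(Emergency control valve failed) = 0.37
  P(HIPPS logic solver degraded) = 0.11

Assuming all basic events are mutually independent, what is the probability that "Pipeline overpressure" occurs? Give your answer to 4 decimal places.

P(Shutdown chain fails) [OR] = 1 − (1−0.23) × (1−0.38) = 0.522600
P(Vent line down) [OR] = 1 − (1−0.41) × (1−0.42) × (1−0.06) × (1−0.06) = 0.697632
P(Control loop unavailable) [OR] = 1 − (1−0.20) × (1−0.697632) = 0.758106
P(HIPPS stage fails) [OR] = 1 − (1−0.37) × (1−0.11) = 0.439300
P(Pipeline overpressure) [AND] = 0.522600 × 0.758106 × 0.439300 = 0.174045
Rounded to 4 decimal places: P(Pipeline overpressure) ≈ 0.1740.

0.1740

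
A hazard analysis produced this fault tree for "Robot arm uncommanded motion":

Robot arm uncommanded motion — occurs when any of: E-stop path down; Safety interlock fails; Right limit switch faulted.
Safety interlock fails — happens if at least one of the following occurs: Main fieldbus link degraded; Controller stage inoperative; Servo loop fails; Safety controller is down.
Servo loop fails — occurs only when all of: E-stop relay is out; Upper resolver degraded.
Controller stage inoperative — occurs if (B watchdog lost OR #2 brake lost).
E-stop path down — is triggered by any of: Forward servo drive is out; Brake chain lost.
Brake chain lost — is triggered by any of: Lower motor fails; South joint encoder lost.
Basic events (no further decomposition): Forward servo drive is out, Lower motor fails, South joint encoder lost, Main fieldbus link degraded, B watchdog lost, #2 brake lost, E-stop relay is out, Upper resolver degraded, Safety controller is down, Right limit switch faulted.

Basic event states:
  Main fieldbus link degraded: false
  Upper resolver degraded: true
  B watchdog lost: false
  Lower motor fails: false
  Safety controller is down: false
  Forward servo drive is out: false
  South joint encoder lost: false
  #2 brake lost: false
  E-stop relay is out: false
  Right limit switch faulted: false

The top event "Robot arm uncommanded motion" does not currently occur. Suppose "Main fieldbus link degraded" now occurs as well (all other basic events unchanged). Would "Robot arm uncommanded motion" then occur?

Counterfactual: set "Main fieldbus link degraded" to occurred.
Brake chain lost [OR]: Lower motor fails=not, South joint encoder lost=not → no input occurs → does not occur.
E-stop path down [OR]: Forward servo drive is out=not, Brake chain lost=not → no input occurs → does not occur.
Controller stage inoperative [OR]: B watchdog lost=not, #2 brake lost=not → no input occurs → does not occur.
Servo loop fails [AND]: E-stop relay is out=not, Upper resolver degraded=occurs → not all inputs occur → does not occur.
Safety interlock fails [OR]: Main fieldbus link degraded=occurs, Controller stage inoperative=not, Servo loop fails=not, Safety controller is down=not → at least one input occurs → occurs.
Robot arm uncommanded motion [OR]: E-stop path down=not, Safety interlock fails=occurs, Right limit switch faulted=not → at least one input occurs → occurs.

Yes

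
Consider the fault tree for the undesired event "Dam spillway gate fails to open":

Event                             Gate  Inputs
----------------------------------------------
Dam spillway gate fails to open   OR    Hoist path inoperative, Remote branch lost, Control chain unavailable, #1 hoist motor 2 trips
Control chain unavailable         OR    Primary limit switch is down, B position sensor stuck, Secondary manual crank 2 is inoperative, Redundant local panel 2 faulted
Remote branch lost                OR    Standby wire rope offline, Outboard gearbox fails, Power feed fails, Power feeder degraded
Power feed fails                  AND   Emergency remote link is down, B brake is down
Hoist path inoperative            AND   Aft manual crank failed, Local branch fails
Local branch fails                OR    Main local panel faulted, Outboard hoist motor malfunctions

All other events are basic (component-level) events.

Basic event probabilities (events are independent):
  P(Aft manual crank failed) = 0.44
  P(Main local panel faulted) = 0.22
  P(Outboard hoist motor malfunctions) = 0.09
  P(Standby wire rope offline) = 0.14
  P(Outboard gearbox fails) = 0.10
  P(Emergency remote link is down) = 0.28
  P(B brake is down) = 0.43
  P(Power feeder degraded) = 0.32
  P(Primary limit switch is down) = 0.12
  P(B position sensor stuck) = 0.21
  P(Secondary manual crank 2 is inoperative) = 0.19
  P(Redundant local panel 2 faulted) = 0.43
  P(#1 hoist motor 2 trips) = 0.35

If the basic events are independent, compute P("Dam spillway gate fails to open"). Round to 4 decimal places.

0.9157

P(Local branch fails) [OR] = 1 − (1−0.22) × (1−0.09) = 0.290200
P(Hoist path inoperative) [AND] = 0.44 × 0.290200 = 0.127688
P(Power feed fails) [AND] = 0.28 × 0.43 = 0.120400
P(Remote branch lost) [OR] = 1 − (1−0.14) × (1−0.10) × (1−0.120400) × (1−0.32) = 0.537049
P(Control chain unavailable) [OR] = 1 − (1−0.12) × (1−0.21) × (1−0.19) × (1−0.43) = 0.679026
P(Dam spillway gate fails to open) [OR] = 1 − (1−0.127688) × (1−0.537049) × (1−0.679026) × (1−0.35) = 0.915746
Rounded to 4 decimal places: P(Dam spillway gate fails to open) ≈ 0.9157.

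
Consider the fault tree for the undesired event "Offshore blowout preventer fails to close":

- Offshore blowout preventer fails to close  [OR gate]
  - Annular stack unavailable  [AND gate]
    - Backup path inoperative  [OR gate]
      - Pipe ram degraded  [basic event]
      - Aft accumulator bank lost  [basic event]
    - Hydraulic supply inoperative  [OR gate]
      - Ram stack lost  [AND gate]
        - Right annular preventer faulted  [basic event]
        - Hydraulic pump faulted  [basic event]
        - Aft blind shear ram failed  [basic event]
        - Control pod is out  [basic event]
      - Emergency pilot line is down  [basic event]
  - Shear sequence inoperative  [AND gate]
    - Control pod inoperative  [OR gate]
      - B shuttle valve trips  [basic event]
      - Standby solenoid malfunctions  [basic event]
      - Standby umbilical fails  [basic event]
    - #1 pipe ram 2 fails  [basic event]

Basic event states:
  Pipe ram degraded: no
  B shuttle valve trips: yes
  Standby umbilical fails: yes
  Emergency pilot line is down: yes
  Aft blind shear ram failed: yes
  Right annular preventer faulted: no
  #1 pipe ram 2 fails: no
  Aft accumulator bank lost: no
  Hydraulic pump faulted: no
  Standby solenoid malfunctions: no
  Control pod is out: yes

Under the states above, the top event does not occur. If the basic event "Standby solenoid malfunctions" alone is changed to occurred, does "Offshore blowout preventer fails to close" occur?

No

Counterfactual: set "Standby solenoid malfunctions" to occurred.
Backup path inoperative [OR]: Pipe ram degraded=not, Aft accumulator bank lost=not → no input occurs → does not occur.
Ram stack lost [AND]: Right annular preventer faulted=not, Hydraulic pump faulted=not, Aft blind shear ram failed=occurs, Control pod is out=occurs → not all inputs occur → does not occur.
Hydraulic supply inoperative [OR]: Ram stack lost=not, Emergency pilot line is down=occurs → at least one input occurs → occurs.
Annular stack unavailable [AND]: Backup path inoperative=not, Hydraulic supply inoperative=occurs → not all inputs occur → does not occur.
Control pod inoperative [OR]: B shuttle valve trips=occurs, Standby solenoid malfunctions=occurs, Standby umbilical fails=occurs → at least one input occurs → occurs.
Shear sequence inoperative [AND]: Control pod inoperative=occurs, #1 pipe ram 2 fails=not → not all inputs occur → does not occur.
Offshore blowout preventer fails to close [OR]: Annular stack unavailable=not, Shear sequence inoperative=not → no input occurs → does not occur.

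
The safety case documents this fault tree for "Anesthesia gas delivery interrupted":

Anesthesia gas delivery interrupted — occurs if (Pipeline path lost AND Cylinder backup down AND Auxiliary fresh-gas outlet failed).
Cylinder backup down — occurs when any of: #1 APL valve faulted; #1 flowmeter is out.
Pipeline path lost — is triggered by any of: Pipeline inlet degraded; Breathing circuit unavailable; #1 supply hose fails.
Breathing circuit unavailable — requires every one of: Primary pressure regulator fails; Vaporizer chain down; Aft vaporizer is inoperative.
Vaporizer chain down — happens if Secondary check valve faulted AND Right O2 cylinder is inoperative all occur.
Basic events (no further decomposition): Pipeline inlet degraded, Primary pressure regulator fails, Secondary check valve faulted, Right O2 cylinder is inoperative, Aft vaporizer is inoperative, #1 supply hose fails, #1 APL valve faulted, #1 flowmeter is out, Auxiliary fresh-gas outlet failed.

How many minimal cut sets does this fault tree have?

6

Vaporizer chain down [AND]: one cut set from each child combined → 1 × 1 = 1 cut set(s).
Breathing circuit unavailable [AND]: one cut set from each child combined → 1 × 1 × 1 = 1 cut set(s).
Pipeline path lost [OR]: union of children's cut sets → 3 cut set(s).
Cylinder backup down [OR]: union of children's cut sets → 2 cut set(s).
Anesthesia gas delivery interrupted [AND]: one cut set from each child combined → 3 × 2 × 1 = 6 cut set(s).
Minimal cut sets: {#1 APL valve faulted, Auxiliary fresh-gas outlet failed, Pipeline inlet degraded}; {#1 flowmeter is out, Auxiliary fresh-gas outlet failed, Pipeline inlet degraded}; {#1 APL valve faulted, Aft vaporizer is inoperative, Auxiliary fresh-gas outlet failed, Primary pressure regulator fails, Right O2 cylinder is inoperative, Secondary check valve faulted}; {#1 flowmeter is out, Aft vaporizer is inoperative, Auxiliary fresh-gas outlet failed, Primary pressure regulator fails, Right O2 cylinder is inoperative, Secondary check valve faulted}; {#1 APL valve faulted, #1 supply hose fails, Auxiliary fresh-gas outlet failed}; {#1 flowmeter is out, #1 supply hose fails, Auxiliary fresh-gas outlet failed}.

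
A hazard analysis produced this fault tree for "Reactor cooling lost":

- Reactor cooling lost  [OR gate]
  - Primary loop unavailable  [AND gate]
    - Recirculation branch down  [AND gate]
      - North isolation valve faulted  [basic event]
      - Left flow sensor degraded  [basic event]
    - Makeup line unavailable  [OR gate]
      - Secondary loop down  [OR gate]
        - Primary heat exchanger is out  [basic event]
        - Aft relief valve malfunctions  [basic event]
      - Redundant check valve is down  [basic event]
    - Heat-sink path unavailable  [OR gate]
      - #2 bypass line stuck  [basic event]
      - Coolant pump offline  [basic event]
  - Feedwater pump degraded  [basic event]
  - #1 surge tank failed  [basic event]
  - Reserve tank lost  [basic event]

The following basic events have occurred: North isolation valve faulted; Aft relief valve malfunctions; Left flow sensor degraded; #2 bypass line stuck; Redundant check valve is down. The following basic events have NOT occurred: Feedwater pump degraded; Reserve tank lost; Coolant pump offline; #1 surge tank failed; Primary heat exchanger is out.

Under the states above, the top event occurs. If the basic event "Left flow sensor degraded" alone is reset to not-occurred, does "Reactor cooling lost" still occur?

No

Counterfactual: set "Left flow sensor degraded" to not occurred.
Recirculation branch down [AND]: North isolation valve faulted=occurs, Left flow sensor degraded=not → not all inputs occur → does not occur.
Secondary loop down [OR]: Primary heat exchanger is out=not, Aft relief valve malfunctions=occurs → at least one input occurs → occurs.
Makeup line unavailable [OR]: Secondary loop down=occurs, Redundant check valve is down=occurs → at least one input occurs → occurs.
Heat-sink path unavailable [OR]: #2 bypass line stuck=occurs, Coolant pump offline=not → at least one input occurs → occurs.
Primary loop unavailable [AND]: Recirculation branch down=not, Makeup line unavailable=occurs, Heat-sink path unavailable=occurs → not all inputs occur → does not occur.
Reactor cooling lost [OR]: Primary loop unavailable=not, Feedwater pump degraded=not, #1 surge tank failed=not, Reserve tank lost=not → no input occurs → does not occur.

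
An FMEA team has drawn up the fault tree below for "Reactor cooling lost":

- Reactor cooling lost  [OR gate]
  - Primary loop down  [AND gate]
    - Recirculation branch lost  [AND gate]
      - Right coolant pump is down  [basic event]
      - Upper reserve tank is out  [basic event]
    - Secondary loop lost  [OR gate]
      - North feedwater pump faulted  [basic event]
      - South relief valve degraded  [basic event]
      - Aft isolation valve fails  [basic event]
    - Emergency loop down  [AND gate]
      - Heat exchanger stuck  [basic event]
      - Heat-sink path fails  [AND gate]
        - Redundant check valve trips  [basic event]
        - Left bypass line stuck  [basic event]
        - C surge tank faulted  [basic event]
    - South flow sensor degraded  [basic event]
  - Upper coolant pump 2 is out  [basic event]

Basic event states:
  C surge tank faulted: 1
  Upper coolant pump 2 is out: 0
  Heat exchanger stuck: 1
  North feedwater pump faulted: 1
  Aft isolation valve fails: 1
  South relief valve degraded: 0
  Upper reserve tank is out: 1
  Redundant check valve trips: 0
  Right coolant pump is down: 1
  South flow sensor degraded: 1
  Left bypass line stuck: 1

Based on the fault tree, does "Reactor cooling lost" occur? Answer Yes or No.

No

Recirculation branch lost [AND]: Right coolant pump is down=occurs, Upper reserve tank is out=occurs → all inputs occur → occurs.
Secondary loop lost [OR]: North feedwater pump faulted=occurs, South relief valve degraded=not, Aft isolation valve fails=occurs → at least one input occurs → occurs.
Heat-sink path fails [AND]: Redundant check valve trips=not, Left bypass line stuck=occurs, C surge tank faulted=occurs → not all inputs occur → does not occur.
Emergency loop down [AND]: Heat exchanger stuck=occurs, Heat-sink path fails=not → not all inputs occur → does not occur.
Primary loop down [AND]: Recirculation branch lost=occurs, Secondary loop lost=occurs, Emergency loop down=not, South flow sensor degraded=occurs → not all inputs occur → does not occur.
Reactor cooling lost [OR]: Primary loop down=not, Upper coolant pump 2 is out=not → no input occurs → does not occur.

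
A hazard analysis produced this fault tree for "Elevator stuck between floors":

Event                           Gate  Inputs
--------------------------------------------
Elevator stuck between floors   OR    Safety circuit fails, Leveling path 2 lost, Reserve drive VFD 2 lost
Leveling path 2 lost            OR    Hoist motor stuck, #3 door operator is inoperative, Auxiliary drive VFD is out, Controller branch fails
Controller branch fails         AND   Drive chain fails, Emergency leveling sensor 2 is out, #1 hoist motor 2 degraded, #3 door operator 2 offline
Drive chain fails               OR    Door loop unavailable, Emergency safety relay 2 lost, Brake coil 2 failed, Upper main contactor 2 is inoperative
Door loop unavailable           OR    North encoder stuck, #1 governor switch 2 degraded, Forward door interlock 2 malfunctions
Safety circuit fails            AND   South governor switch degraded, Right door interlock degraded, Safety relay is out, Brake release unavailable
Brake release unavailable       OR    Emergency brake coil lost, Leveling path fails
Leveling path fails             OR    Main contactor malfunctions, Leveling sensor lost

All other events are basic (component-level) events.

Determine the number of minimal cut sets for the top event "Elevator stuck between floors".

13

Leveling path fails [OR]: union of children's cut sets → 2 cut set(s).
Brake release unavailable [OR]: union of children's cut sets → 3 cut set(s).
Safety circuit fails [AND]: one cut set from each child combined → 1 × 1 × 1 × 3 = 3 cut set(s).
Door loop unavailable [OR]: union of children's cut sets → 3 cut set(s).
Drive chain fails [OR]: union of children's cut sets → 6 cut set(s).
Controller branch fails [AND]: one cut set from each child combined → 6 × 1 × 1 × 1 = 6 cut set(s).
Leveling path 2 lost [OR]: union of children's cut sets → 9 cut set(s).
Elevator stuck between floors [OR]: union of children's cut sets → 13 cut set(s).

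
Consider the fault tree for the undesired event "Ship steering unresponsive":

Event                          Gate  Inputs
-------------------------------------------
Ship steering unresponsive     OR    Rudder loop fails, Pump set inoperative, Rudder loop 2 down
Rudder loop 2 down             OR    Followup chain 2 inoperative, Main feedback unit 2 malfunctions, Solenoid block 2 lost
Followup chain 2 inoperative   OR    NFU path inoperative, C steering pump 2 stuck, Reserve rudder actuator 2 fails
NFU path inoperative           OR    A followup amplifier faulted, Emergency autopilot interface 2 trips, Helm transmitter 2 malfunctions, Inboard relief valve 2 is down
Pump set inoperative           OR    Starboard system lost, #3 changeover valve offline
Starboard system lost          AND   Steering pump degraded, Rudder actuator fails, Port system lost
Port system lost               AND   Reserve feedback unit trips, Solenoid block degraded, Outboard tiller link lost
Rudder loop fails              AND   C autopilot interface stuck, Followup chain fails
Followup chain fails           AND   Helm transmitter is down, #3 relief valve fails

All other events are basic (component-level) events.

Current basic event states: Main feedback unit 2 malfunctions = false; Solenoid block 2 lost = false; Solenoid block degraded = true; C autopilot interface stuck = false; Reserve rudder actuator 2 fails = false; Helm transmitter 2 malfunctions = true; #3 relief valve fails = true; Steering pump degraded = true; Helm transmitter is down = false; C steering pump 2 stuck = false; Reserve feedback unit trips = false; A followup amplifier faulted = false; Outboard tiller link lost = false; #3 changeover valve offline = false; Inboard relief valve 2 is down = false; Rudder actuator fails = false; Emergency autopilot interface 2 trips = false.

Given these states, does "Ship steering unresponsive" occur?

Yes

Followup chain fails [AND]: Helm transmitter is down=not, #3 relief valve fails=occurs → not all inputs occur → does not occur.
Rudder loop fails [AND]: C autopilot interface stuck=not, Followup chain fails=not → not all inputs occur → does not occur.
Port system lost [AND]: Reserve feedback unit trips=not, Solenoid block degraded=occurs, Outboard tiller link lost=not → not all inputs occur → does not occur.
Starboard system lost [AND]: Steering pump degraded=occurs, Rudder actuator fails=not, Port system lost=not → not all inputs occur → does not occur.
Pump set inoperative [OR]: Starboard system lost=not, #3 changeover valve offline=not → no input occurs → does not occur.
NFU path inoperative [OR]: A followup amplifier faulted=not, Emergency autopilot interface 2 trips=not, Helm transmitter 2 malfunctions=occurs, Inboard relief valve 2 is down=not → at least one input occurs → occurs.
Followup chain 2 inoperative [OR]: NFU path inoperative=occurs, C steering pump 2 stuck=not, Reserve rudder actuator 2 fails=not → at least one input occurs → occurs.
Rudder loop 2 down [OR]: Followup chain 2 inoperative=occurs, Main feedback unit 2 malfunctions=not, Solenoid block 2 lost=not → at least one input occurs → occurs.
Ship steering unresponsive [OR]: Rudder loop fails=not, Pump set inoperative=not, Rudder loop 2 down=occurs → at least one input occurs → occurs.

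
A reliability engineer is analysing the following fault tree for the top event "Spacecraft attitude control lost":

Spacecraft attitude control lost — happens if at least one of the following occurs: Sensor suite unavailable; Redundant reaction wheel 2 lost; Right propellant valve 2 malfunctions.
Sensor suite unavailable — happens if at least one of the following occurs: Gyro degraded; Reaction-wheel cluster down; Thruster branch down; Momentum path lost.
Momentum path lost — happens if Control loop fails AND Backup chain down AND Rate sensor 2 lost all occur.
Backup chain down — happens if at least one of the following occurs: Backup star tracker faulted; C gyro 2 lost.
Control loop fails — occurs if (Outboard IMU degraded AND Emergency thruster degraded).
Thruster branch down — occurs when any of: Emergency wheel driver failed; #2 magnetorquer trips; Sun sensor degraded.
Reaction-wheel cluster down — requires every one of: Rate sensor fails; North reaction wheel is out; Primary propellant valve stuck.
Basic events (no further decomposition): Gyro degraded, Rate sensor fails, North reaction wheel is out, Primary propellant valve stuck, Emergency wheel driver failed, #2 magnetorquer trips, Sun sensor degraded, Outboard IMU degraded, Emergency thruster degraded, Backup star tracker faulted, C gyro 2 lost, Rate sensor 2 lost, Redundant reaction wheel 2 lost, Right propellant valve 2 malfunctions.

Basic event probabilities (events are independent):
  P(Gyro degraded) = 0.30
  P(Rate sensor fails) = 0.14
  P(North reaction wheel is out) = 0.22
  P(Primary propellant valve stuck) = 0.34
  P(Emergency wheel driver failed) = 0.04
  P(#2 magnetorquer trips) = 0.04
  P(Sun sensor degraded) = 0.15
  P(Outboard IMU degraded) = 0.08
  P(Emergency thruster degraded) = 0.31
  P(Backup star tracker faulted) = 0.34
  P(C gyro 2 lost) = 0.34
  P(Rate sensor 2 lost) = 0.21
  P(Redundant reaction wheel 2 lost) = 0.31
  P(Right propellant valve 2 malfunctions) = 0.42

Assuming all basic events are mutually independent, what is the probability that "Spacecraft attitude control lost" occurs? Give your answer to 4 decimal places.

P(Reaction-wheel cluster down) [AND] = 0.14 × 0.22 × 0.34 = 0.010472
P(Thruster branch down) [OR] = 1 − (1−0.04) × (1−0.04) × (1−0.15) = 0.216640
P(Control loop fails) [AND] = 0.08 × 0.31 = 0.024800
P(Backup chain down) [OR] = 1 − (1−0.34) × (1−0.34) = 0.564400
P(Momentum path lost) [AND] = 0.024800 × 0.564400 × 0.21 = 0.002939
P(Sensor suite unavailable) [OR] = 1 − (1−0.30) × (1−0.010472) × (1−0.216640) × (1−0.002939) = 0.458985
P(Spacecraft attitude control lost) [OR] = 1 − (1−0.458985) × (1−0.31) × (1−0.42) = 0.783486
Rounded to 4 decimal places: P(Spacecraft attitude control lost) ≈ 0.7835.

0.7835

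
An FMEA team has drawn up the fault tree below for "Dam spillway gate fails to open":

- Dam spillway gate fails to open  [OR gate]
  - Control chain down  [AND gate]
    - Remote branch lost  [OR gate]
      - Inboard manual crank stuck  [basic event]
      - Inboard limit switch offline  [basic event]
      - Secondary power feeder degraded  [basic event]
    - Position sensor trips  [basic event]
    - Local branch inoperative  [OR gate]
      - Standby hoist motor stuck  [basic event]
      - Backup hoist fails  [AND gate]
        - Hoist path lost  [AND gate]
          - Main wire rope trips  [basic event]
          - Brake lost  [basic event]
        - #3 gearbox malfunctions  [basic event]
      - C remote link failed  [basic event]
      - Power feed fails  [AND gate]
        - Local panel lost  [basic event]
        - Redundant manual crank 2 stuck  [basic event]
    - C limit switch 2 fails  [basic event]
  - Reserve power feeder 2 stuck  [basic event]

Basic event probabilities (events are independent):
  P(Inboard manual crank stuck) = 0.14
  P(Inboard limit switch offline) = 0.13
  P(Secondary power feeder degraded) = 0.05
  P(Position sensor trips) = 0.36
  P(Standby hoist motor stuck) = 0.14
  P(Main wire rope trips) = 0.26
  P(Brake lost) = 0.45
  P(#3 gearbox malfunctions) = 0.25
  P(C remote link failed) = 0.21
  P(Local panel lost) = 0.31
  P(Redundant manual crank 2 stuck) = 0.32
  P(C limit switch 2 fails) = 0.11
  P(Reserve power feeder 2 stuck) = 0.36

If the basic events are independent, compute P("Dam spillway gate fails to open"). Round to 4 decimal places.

0.3630

P(Remote branch lost) [OR] = 1 − (1−0.14) × (1−0.13) × (1−0.05) = 0.289210
P(Hoist path lost) [AND] = 0.26 × 0.45 = 0.117000
P(Backup hoist fails) [AND] = 0.117000 × 0.25 = 0.029250
P(Power feed fails) [AND] = 0.31 × 0.32 = 0.099200
P(Local branch inoperative) [OR] = 1 − (1−0.14) × (1−0.029250) × (1−0.21) × (1−0.099200) = 0.405898
P(Control chain down) [AND] = 0.289210 × 0.36 × 0.405898 × 0.11 = 0.004649
P(Dam spillway gate fails to open) [OR] = 1 − (1−0.004649) × (1−0.36) = 0.362975
Rounded to 4 decimal places: P(Dam spillway gate fails to open) ≈ 0.3630.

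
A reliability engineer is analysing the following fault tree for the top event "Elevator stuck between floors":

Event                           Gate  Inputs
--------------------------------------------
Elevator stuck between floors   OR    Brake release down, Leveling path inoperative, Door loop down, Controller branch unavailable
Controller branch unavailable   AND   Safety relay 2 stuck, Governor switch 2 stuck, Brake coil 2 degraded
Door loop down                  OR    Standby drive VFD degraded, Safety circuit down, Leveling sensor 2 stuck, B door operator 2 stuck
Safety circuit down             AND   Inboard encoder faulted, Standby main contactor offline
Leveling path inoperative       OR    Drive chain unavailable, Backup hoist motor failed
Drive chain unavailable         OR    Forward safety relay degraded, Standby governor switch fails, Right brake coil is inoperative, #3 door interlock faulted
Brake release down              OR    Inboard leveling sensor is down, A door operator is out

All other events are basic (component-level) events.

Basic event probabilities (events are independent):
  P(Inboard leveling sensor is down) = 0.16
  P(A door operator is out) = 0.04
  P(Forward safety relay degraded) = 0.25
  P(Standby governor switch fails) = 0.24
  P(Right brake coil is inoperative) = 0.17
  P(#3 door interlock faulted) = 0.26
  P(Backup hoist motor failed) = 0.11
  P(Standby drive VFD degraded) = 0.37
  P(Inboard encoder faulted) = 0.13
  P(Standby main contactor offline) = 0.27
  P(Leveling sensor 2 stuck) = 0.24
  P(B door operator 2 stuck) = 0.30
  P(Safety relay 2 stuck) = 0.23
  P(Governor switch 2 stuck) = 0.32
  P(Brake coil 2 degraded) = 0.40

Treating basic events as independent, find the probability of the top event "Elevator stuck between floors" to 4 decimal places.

0.9211

P(Brake release down) [OR] = 1 − (1−0.16) × (1−0.04) = 0.193600
P(Drive chain unavailable) [OR] = 1 − (1−0.25) × (1−0.24) × (1−0.17) × (1−0.26) = 0.649906
P(Leveling path inoperative) [OR] = 1 − (1−0.649906) × (1−0.11) = 0.688416
P(Safety circuit down) [AND] = 0.13 × 0.27 = 0.035100
P(Door loop down) [OR] = 1 − (1−0.37) × (1−0.035100) × (1−0.24) × (1−0.30) = 0.676604
P(Controller branch unavailable) [AND] = 0.23 × 0.32 × 0.40 = 0.029440
P(Elevator stuck between floors) [OR] = 1 − (1−0.193600) × (1−0.688416) × (1−0.676604) × (1−0.029440) = 0.921135
Rounded to 4 decimal places: P(Elevator stuck between floors) ≈ 0.9211.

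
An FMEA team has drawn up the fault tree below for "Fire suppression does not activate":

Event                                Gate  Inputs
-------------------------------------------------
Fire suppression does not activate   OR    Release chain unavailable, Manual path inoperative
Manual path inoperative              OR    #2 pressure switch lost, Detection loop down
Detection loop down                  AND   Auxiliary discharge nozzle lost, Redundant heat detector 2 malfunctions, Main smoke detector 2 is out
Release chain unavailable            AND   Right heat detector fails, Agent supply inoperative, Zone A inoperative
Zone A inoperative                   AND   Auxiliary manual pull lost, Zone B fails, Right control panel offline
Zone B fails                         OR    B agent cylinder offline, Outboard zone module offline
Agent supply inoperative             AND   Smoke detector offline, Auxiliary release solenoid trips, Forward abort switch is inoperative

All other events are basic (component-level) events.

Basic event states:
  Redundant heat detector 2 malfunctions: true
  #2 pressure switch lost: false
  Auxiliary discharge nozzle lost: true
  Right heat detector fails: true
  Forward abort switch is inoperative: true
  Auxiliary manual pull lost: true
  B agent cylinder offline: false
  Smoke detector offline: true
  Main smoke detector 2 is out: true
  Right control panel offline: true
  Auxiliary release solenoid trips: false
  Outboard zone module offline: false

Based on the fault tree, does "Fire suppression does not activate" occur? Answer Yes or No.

Yes

Agent supply inoperative [AND]: Smoke detector offline=occurs, Auxiliary release solenoid trips=not, Forward abort switch is inoperative=occurs → not all inputs occur → does not occur.
Zone B fails [OR]: B agent cylinder offline=not, Outboard zone module offline=not → no input occurs → does not occur.
Zone A inoperative [AND]: Auxiliary manual pull lost=occurs, Zone B fails=not, Right control panel offline=occurs → not all inputs occur → does not occur.
Release chain unavailable [AND]: Right heat detector fails=occurs, Agent supply inoperative=not, Zone A inoperative=not → not all inputs occur → does not occur.
Detection loop down [AND]: Auxiliary discharge nozzle lost=occurs, Redundant heat detector 2 malfunctions=occurs, Main smoke detector 2 is out=occurs → all inputs occur → occurs.
Manual path inoperative [OR]: #2 pressure switch lost=not, Detection loop down=occurs → at least one input occurs → occurs.
Fire suppression does not activate [OR]: Release chain unavailable=not, Manual path inoperative=occurs → at least one input occurs → occurs.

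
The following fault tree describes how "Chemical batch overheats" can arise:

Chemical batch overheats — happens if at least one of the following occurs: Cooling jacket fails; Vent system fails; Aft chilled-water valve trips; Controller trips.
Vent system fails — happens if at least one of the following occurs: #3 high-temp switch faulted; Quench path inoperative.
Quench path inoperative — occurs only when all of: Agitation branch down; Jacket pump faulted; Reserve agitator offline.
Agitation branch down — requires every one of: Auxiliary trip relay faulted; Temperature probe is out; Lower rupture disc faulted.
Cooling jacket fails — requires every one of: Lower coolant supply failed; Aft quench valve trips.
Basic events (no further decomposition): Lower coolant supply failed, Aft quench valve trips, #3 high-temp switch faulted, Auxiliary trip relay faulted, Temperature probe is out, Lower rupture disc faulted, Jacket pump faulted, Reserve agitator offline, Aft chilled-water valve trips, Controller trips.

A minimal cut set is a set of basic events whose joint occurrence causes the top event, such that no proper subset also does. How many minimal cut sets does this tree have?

Cooling jacket fails [AND]: one cut set from each child combined → 1 × 1 = 1 cut set(s).
Agitation branch down [AND]: one cut set from each child combined → 1 × 1 × 1 = 1 cut set(s).
Quench path inoperative [AND]: one cut set from each child combined → 1 × 1 × 1 = 1 cut set(s).
Vent system fails [OR]: union of children's cut sets → 2 cut set(s).
Chemical batch overheats [OR]: union of children's cut sets → 5 cut set(s).
Minimal cut sets: {Aft quench valve trips, Lower coolant supply failed}; {#3 high-temp switch faulted}; {Auxiliary trip relay faulted, Jacket pump faulted, Lower rupture disc faulted, Reserve agitator offline, Temperature probe is out}; {Aft chilled-water valve trips}; {Controller trips}.

5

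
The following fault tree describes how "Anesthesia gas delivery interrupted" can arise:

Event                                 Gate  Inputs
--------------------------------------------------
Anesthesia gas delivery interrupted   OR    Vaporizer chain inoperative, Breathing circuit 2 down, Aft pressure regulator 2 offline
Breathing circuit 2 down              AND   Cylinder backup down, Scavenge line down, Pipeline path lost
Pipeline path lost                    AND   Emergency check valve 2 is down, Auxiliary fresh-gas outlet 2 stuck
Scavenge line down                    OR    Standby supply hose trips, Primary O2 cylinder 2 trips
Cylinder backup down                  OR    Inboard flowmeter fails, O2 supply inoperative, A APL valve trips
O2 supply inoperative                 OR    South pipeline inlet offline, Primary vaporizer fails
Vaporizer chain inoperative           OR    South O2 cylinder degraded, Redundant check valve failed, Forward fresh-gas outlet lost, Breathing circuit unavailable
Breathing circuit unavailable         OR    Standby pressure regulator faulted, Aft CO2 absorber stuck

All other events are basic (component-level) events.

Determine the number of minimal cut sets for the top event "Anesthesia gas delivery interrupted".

Breathing circuit unavailable [OR]: union of children's cut sets → 2 cut set(s).
Vaporizer chain inoperative [OR]: union of children's cut sets → 5 cut set(s).
O2 supply inoperative [OR]: union of children's cut sets → 2 cut set(s).
Cylinder backup down [OR]: union of children's cut sets → 4 cut set(s).
Scavenge line down [OR]: union of children's cut sets → 2 cut set(s).
Pipeline path lost [AND]: one cut set from each child combined → 1 × 1 = 1 cut set(s).
Breathing circuit 2 down [AND]: one cut set from each child combined → 4 × 2 × 1 = 8 cut set(s).
Anesthesia gas delivery interrupted [OR]: union of children's cut sets → 14 cut set(s).

14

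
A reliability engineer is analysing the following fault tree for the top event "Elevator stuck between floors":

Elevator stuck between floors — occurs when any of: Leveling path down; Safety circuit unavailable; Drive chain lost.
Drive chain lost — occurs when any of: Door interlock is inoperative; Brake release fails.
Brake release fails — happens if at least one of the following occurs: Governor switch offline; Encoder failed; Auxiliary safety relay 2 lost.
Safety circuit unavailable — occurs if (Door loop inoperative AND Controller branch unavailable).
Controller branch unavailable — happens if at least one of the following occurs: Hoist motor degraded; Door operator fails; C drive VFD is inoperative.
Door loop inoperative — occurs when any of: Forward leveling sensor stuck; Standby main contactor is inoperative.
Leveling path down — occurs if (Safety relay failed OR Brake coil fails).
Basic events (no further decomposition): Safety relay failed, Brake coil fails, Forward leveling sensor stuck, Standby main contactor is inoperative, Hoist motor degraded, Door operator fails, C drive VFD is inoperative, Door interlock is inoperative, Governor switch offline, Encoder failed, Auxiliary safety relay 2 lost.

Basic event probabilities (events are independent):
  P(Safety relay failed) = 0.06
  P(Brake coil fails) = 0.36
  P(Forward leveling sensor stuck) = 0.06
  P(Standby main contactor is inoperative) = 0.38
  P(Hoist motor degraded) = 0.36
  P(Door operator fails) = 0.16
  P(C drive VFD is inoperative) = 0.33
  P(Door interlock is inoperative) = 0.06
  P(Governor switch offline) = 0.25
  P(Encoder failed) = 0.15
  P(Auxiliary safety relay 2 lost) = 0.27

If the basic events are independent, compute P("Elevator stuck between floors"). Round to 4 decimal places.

P(Leveling path down) [OR] = 1 − (1−0.06) × (1−0.36) = 0.398400
P(Door loop inoperative) [OR] = 1 − (1−0.06) × (1−0.38) = 0.417200
P(Controller branch unavailable) [OR] = 1 − (1−0.36) × (1−0.16) × (1−0.33) = 0.639808
P(Safety circuit unavailable) [AND] = 0.417200 × 0.639808 = 0.266928
P(Brake release fails) [OR] = 1 − (1−0.25) × (1−0.15) × (1−0.27) = 0.534625
P(Drive chain lost) [OR] = 1 − (1−0.06) × (1−0.534625) = 0.562548
P(Elevator stuck between floors) [OR] = 1 − (1−0.398400) × (1−0.266928) × (1−0.562548) = 0.807077
Rounded to 4 decimal places: P(Elevator stuck between floors) ≈ 0.8071.

0.8071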